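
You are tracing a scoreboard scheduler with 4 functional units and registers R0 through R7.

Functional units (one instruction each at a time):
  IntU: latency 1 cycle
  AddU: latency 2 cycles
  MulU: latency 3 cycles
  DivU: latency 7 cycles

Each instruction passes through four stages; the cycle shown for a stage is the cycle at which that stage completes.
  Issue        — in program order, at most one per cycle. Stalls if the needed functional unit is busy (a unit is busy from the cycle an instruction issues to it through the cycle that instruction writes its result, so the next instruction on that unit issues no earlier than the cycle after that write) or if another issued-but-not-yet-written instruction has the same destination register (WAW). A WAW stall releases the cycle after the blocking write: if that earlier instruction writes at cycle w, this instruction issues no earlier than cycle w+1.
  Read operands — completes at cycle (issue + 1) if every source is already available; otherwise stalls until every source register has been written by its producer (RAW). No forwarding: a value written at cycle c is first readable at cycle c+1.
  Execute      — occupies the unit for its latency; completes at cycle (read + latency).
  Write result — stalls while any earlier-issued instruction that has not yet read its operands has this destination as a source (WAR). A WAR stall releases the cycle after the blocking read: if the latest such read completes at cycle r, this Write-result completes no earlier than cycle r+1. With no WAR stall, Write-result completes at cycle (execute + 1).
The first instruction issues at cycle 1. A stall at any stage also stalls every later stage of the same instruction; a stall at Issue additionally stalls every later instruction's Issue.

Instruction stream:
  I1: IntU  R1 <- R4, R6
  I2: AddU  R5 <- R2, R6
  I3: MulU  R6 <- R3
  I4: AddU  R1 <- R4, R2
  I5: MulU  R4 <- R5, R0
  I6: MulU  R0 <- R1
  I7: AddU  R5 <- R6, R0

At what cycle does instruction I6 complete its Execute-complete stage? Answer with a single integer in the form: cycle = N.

cycle = 19

cycle 1: I1 issues→IntU
cycle 2: I1 reads | I2 issues→AddU
cycle 3: I1 exec-done | I2 reads | I3 issues→MulU
cycle 4: I1 writes R1 | I3 reads
cycle 5: I2 exec-done
cycle 6: I2 writes R5
cycle 7: I3 exec-done | I4 issues→AddU
cycle 8: I3 writes R6 | I4 reads
cycle 9: I5 issues→MulU
cycle 10: I4 exec-done | I5 reads
cycle 11: I4 writes R1
cycle 13: I5 exec-done
cycle 14: I5 writes R4
cycle 15: I6 issues→MulU
cycle 16: I6 reads | I7 issues→AddU
cycle 19: I6 exec-done
cycle 20: I6 writes R0
cycle 21: I7 reads
cycle 23: I7 exec-done
cycle 24: I7 writes R5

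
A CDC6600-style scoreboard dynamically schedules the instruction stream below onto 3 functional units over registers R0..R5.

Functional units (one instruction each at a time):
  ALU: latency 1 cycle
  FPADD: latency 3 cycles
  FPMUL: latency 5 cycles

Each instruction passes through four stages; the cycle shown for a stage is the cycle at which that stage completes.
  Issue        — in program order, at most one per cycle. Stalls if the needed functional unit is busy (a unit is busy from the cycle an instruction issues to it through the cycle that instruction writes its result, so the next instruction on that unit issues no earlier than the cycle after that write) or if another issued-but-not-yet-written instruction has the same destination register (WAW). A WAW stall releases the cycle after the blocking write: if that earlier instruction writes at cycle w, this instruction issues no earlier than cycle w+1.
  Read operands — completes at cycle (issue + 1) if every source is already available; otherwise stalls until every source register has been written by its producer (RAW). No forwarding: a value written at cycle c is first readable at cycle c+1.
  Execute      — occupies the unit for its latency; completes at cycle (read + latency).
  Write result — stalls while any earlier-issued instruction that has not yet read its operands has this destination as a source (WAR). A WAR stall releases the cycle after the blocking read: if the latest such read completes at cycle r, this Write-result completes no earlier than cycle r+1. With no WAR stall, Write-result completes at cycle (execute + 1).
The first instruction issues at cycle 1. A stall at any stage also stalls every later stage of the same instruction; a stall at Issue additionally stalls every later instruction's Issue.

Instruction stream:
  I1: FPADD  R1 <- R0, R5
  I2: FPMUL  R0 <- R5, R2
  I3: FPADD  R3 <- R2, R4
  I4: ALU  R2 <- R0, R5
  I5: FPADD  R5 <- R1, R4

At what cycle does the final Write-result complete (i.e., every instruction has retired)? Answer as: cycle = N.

I1  is:1  ro:2  ex:5  wr:6
I2  is:2  ro:3  ex:8  wr:9
I3  is:7  ro:8  ex:11  wr:12  — struct: FPADD busy until I1 writes@6
I4  is:8  ro:10  ex:11  wr:12  — RAW R0: wait I2 write@9
I5  is:13  ro:14  ex:17  wr:18  — struct: FPADD busy until I3 writes@12

cycle = 18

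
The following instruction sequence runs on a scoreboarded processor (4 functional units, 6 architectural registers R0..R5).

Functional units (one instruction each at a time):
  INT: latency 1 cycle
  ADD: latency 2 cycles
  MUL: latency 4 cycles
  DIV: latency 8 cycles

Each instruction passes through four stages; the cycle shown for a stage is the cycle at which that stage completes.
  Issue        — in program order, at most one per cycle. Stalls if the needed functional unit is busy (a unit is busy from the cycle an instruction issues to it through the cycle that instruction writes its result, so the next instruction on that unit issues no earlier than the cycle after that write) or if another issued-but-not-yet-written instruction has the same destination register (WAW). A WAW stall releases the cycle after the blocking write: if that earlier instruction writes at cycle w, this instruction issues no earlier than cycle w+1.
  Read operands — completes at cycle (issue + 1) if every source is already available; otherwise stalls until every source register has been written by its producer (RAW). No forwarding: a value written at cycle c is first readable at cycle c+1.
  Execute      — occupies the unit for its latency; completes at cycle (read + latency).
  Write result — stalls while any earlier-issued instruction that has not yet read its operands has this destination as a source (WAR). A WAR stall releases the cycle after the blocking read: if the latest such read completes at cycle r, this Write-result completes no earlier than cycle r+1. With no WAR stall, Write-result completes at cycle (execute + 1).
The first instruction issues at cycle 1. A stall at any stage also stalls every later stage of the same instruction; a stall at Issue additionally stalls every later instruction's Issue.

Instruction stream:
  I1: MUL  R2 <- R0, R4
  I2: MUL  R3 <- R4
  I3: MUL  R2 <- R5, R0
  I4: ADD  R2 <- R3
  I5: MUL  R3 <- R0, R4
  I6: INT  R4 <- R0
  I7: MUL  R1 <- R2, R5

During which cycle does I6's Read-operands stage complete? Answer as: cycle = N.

cycle = 25

t=1  I1 issues→MUL
t=2  I1 reads
t=6  I1 exec-done
t=7  I1 writes R2
t=8  I2 issues→MUL
t=9  I2 reads
t=13  I2 exec-done
t=14  I2 writes R3
t=15  I3 issues→MUL
t=16  I3 reads
t=20  I3 exec-done
t=21  I3 writes R2
t=22  I4 issues→ADD
t=23  I4 reads | I5 issues→MUL
t=24  I5 reads | I6 issues→INT
t=25  I4 exec-done | I6 reads
t=26  I4 writes R2 | I6 exec-done
t=27  I6 writes R4
t=28  I5 exec-done
t=29  I5 writes R3
t=30  I7 issues→MUL
t=31  I7 reads
t=35  I7 exec-done
t=36  I7 writes R1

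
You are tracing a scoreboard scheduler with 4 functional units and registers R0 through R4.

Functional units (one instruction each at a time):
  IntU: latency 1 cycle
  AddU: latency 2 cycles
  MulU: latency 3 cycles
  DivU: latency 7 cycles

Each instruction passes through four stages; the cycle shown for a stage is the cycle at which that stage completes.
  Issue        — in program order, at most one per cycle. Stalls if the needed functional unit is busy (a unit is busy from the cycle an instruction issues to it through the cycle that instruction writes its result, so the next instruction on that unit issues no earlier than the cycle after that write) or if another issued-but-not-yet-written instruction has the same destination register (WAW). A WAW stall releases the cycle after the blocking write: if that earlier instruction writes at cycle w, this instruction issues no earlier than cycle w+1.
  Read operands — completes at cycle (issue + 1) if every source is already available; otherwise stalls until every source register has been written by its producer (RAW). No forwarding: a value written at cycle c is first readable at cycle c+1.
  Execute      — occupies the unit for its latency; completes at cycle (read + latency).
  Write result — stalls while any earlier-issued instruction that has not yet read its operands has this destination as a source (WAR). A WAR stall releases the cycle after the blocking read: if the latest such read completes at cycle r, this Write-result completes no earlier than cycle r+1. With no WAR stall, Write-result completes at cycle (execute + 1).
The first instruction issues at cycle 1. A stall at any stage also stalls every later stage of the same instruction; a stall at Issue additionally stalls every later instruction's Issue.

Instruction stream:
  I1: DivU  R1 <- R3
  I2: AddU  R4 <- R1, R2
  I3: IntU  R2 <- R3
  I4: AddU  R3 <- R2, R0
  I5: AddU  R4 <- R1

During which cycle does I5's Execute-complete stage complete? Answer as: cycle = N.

cycle = 23

c1: I1 dispatched to DivU
c2: I1 operands ready; I2 dispatched to AddU
c3: I3 dispatched to IntU
c4: I3 operands ready
c5: I3 complete
c9: I1 complete
c10: R1←I1
c11: I2 operands ready
c12: R2←I3
c13: I2 complete
c14: R4←I2
c15: I4 dispatched to AddU
c16: I4 operands ready
c18: I4 complete
c19: R3←I4
c20: I5 dispatched to AddU
c21: I5 operands ready
c23: I5 complete
c24: R4←I5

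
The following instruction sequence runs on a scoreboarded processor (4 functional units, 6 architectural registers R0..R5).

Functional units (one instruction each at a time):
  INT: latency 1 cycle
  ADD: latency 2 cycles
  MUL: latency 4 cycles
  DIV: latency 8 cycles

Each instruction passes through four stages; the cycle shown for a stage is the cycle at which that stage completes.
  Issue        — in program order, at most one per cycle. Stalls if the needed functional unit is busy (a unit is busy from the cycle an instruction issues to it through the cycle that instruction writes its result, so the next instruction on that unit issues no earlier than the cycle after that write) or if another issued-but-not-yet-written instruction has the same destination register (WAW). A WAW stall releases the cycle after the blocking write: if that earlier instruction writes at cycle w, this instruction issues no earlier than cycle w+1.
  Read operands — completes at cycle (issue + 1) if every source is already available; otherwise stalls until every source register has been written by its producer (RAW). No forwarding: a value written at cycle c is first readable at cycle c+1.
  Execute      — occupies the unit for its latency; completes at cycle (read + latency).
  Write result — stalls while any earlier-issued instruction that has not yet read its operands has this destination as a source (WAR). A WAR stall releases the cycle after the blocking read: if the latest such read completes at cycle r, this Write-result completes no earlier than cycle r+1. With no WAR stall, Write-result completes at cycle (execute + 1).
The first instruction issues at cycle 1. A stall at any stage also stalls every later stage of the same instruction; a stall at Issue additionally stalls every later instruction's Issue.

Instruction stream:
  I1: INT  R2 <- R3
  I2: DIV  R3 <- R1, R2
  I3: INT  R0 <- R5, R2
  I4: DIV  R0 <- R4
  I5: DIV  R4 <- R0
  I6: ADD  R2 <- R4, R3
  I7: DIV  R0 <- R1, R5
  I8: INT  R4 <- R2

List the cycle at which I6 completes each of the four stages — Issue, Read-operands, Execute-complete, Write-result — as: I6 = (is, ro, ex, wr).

I6 = (27, 37, 39, 40)

I1 -> (1, 2, 3, 4)
I2 -> (2, 5, 13, 14)  // RAW R2: wait I1 write@4
I3 -> (5, 6, 7, 8)  // struct: INT busy until I1 writes@4
I4 -> (15, 16, 24, 25)  // struct: DIV busy until I2 writes@14
I5 -> (26, 27, 35, 36)  // struct: DIV busy until I4 writes@25
I6 -> (27, 37, 39, 40)  // RAW R4: wait I5 write@36
I7 -> (37, 38, 46, 47)  // struct: DIV busy until I5 writes@36
I8 -> (38, 41, 42, 43)  // RAW R2: wait I6 write@40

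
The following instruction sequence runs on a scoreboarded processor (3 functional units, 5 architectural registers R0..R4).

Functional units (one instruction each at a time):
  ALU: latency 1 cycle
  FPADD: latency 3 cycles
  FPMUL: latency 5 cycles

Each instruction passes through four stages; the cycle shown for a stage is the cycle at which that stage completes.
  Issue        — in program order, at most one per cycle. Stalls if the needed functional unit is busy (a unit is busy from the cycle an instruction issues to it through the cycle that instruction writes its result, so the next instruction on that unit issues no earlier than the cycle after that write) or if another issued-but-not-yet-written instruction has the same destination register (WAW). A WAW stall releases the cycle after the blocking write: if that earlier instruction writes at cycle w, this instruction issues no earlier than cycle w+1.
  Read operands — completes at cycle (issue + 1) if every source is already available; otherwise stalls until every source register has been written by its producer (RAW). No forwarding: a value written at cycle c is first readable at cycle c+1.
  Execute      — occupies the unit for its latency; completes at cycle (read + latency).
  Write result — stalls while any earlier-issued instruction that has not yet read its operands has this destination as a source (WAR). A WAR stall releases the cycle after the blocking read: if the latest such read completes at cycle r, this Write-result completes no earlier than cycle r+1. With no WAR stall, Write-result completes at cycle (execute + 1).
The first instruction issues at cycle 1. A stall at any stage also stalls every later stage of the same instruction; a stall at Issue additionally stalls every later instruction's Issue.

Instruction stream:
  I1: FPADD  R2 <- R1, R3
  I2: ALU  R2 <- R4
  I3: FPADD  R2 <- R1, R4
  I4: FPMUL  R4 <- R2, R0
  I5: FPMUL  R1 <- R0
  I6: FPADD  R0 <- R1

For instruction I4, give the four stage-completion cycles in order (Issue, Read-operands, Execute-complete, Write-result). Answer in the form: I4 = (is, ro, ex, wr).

I4 = (12, 17, 22, 23)

cycle 1: I1→FPADD
cycle 2: I1 RO
cycle 5: I1 EX
cycle 6: I1 WR R2
cycle 7: I2→ALU
cycle 8: I2 RO
cycle 9: I2 EX
cycle 10: I2 WR R2
cycle 11: I3→FPADD
cycle 12: I3 RO; I4→FPMUL
cycle 15: I3 EX
cycle 16: I3 WR R2
cycle 17: I4 RO
cycle 22: I4 EX
cycle 23: I4 WR R4
cycle 24: I5→FPMUL
cycle 25: I5 RO; I6→FPADD
cycle 30: I5 EX
cycle 31: I5 WR R1
cycle 32: I6 RO
cycle 35: I6 EX
cycle 36: I6 WR R0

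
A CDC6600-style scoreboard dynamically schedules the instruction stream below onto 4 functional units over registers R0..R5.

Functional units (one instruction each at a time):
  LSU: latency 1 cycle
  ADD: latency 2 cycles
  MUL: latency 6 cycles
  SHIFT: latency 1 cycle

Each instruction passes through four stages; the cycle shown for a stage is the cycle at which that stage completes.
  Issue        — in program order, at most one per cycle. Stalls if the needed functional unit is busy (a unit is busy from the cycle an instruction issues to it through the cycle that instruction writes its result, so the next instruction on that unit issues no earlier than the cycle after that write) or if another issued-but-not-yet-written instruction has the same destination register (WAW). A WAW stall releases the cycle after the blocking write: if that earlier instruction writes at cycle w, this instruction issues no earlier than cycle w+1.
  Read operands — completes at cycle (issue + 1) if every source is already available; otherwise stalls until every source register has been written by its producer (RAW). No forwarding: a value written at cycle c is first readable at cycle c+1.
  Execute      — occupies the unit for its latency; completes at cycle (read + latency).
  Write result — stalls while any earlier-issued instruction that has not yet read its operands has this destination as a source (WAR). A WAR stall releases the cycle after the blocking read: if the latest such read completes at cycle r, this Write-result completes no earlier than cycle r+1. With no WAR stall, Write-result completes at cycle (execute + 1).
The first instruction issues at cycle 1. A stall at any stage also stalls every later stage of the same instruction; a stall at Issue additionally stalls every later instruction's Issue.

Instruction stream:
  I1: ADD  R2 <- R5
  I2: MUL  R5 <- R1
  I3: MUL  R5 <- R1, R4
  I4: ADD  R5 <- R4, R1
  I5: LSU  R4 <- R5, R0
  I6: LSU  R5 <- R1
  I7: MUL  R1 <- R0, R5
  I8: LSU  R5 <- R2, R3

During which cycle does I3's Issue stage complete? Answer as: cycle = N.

cycle = 11

cycle 1: I1→ADD
cycle 2: I1 RO | I2→MUL
cycle 3: I2 RO
cycle 4: I1 EX
cycle 5: I1 WR R2
cycle 9: I2 EX
cycle 10: I2 WR R5
cycle 11: I3→MUL
cycle 12: I3 RO
cycle 18: I3 EX
cycle 19: I3 WR R5
cycle 20: I4→ADD
cycle 21: I4 RO | I5→LSU
cycle 23: I4 EX
cycle 24: I4 WR R5
cycle 25: I5 RO
cycle 26: I5 EX
cycle 27: I5 WR R4
cycle 28: I6→LSU
cycle 29: I6 RO | I7→MUL
cycle 30: I6 EX
cycle 31: I6 WR R5
cycle 32: I7 RO | I8→LSU
cycle 33: I8 RO
cycle 34: I8 EX
cycle 35: I8 WR R5
cycle 38: I7 EX
cycle 39: I7 WR R1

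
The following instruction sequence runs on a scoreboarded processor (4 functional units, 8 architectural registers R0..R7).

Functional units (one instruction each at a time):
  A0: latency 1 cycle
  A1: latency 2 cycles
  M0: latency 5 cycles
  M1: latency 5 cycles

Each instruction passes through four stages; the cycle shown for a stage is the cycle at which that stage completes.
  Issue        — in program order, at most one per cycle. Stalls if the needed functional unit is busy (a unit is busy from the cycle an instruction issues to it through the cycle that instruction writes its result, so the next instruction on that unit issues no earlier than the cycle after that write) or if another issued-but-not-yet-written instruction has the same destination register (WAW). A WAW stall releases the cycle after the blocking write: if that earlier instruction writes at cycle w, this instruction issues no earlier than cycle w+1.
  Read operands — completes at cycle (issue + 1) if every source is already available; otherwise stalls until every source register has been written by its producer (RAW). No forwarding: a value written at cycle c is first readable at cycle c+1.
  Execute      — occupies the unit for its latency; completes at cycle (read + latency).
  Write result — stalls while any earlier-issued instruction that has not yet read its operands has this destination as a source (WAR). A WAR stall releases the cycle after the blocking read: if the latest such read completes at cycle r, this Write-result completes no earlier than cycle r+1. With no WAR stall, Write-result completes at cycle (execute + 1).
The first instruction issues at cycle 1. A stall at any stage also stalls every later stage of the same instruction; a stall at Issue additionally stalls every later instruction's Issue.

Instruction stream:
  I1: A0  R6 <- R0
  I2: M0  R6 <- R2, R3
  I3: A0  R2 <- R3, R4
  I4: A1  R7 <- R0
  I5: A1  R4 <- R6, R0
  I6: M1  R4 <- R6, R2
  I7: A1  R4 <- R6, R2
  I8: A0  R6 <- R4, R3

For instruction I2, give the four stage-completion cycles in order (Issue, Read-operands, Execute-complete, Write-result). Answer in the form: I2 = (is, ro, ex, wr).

  I1 | 1 | 2 | 3 | 4
  I2 | 5 | 6 | 11 | 12   WAW R6: wait I1 write@4
  I3 | 6 | 7 | 8 | 9
  I4 | 7 | 8 | 10 | 11
  I5 | 12 | 13 | 15 | 16   struct: A1 busy until I4 writes@11
  I6 | 17 | 18 | 23 | 24   WAW R4: wait I5 write@16
  I7 | 25 | 26 | 28 | 29   WAW R4: wait I6 write@24
  I8 | 26 | 30 | 31 | 32   RAW R4: wait I7 write@29

I2 = (5, 6, 11, 12)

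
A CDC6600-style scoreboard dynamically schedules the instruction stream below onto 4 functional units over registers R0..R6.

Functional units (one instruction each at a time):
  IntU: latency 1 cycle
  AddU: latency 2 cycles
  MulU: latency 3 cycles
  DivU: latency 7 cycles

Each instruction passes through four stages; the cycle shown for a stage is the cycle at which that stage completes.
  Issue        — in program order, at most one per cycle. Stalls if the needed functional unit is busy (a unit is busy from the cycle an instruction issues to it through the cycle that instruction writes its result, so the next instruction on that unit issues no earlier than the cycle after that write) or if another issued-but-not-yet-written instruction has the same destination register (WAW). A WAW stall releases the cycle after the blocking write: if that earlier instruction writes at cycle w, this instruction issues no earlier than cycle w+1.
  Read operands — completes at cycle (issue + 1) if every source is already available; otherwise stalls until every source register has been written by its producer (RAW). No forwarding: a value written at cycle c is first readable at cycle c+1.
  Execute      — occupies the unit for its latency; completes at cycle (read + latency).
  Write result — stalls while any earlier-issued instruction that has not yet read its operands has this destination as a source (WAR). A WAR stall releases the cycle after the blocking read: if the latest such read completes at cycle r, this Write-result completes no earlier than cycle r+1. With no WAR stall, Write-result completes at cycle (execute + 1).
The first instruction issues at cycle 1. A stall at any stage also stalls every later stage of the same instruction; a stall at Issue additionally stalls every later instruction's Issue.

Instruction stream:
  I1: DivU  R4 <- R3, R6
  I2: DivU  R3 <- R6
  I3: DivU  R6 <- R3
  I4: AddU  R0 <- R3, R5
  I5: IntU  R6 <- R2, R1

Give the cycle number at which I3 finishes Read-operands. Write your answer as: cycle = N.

cycle = 22

cycle 1: issue I1 (DivU)
cycle 2: I1 read-ops
cycle 9: I1 finished on DivU
cycle 10: I1→R4
cycle 11: issue I2 (DivU)
cycle 12: I2 read-ops
cycle 19: I2 finished on DivU
cycle 20: I2→R3
cycle 21: issue I3 (DivU)
cycle 22: I3 read-ops; issue I4 (AddU)
cycle 23: I4 read-ops
cycle 25: I4 finished on AddU
cycle 26: I4→R0
cycle 29: I3 finished on DivU
cycle 30: I3→R6
cycle 31: issue I5 (IntU)
cycle 32: I5 read-ops
cycle 33: I5 finished on IntU
cycle 34: I5→R6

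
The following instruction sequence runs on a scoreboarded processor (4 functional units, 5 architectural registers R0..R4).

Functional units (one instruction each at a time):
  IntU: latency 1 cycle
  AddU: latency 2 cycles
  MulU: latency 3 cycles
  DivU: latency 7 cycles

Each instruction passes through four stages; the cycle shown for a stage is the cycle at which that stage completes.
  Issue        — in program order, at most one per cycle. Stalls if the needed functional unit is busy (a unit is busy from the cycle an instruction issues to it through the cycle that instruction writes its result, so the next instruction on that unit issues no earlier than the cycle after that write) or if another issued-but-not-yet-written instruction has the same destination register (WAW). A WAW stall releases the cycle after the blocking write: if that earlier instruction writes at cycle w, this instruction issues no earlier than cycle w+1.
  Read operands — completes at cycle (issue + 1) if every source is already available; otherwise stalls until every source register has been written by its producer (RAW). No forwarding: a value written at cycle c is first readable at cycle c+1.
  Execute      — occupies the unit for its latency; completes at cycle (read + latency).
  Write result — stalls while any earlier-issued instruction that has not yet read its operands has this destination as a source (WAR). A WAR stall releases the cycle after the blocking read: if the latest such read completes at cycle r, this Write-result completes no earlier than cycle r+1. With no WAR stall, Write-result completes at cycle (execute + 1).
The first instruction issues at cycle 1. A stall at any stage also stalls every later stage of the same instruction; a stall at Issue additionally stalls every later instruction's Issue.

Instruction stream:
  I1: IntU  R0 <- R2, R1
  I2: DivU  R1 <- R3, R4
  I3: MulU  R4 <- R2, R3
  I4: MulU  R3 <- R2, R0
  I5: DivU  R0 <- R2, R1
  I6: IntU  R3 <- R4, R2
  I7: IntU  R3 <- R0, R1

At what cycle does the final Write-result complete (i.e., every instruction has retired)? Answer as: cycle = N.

cycle = 24

  I1 | 1 | 2 | 3 | 4
  I2 | 2 | 3 | 10 | 11
  I3 | 3 | 4 | 7 | 8
  I4 | 9 | 10 | 13 | 14   struct: MulU busy until I3 writes@8
  I5 | 12 | 13 | 20 | 21   struct: DivU busy until I2 writes@11
  I6 | 15 | 16 | 17 | 18   WAW R3: wait I4 write@14
  I7 | 19 | 22 | 23 | 24   struct: IntU busy until I6 writes@18 · RAW R0: wait I5 write@21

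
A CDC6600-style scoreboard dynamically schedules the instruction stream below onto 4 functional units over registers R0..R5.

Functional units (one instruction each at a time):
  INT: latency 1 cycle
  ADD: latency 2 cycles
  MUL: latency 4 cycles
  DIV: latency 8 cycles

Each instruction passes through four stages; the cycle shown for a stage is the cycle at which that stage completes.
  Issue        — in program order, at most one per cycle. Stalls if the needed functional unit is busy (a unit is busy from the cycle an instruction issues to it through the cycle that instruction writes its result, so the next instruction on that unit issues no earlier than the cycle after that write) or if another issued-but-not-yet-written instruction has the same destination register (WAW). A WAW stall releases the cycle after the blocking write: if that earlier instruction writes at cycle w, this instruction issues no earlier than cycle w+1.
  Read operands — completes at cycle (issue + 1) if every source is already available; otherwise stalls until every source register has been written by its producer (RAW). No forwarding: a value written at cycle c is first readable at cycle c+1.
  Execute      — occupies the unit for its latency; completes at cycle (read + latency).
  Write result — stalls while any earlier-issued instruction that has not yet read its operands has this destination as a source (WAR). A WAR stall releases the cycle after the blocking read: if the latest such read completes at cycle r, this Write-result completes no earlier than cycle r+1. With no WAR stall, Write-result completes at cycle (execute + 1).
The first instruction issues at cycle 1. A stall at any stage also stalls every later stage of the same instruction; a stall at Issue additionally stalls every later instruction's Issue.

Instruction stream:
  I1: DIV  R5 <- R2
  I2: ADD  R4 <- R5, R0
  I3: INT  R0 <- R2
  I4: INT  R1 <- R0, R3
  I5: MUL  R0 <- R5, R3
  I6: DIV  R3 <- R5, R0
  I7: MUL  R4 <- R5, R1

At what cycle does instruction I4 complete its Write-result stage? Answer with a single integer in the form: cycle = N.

cycle = 17

1) issue 1, read 2, done 10, write 11
2) issue 2, read 12, done 14, write 15  <RAW R5: wait I1 write@11>
3) issue 3, read 4, done 5, write 13  <WAR R0: wait I2 read@12>
4) issue 14, read 15, done 16, write 17  <struct: INT busy until I3 writes@13>
5) issue 15, read 16, done 20, write 21
6) issue 16, read 22, done 30, write 31  <RAW R0: wait I5 write@21>
7) issue 22, read 23, done 27, write 28  <struct: MUL busy until I5 writes@21>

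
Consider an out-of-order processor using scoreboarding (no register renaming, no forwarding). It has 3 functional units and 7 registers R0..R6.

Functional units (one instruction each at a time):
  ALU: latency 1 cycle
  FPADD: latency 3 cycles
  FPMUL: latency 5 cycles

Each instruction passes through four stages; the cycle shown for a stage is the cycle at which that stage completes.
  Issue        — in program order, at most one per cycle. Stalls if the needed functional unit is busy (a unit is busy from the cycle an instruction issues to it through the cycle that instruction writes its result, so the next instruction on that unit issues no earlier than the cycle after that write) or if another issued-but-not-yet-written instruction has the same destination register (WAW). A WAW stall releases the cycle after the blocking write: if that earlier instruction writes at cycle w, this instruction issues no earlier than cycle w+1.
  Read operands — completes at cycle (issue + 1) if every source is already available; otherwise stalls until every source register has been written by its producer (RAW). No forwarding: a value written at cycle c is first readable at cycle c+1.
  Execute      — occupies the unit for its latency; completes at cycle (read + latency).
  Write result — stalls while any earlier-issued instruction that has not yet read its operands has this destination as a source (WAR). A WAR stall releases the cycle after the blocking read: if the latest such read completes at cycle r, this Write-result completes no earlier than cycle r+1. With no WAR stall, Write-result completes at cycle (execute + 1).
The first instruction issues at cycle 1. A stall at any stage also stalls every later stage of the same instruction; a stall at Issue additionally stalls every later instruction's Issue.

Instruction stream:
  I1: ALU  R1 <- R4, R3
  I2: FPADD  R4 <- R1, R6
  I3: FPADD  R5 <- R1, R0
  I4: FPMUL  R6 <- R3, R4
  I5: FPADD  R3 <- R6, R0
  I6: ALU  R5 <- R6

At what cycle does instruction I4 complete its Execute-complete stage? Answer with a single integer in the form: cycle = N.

cycle = 17

[1] I1 dispatched to ALU
[2] I1 operands ready; I2 dispatched to FPADD
[3] I1 complete
[4] R1←I1
[5] I2 operands ready
[8] I2 complete
[9] R4←I2
[10] I3 dispatched to FPADD
[11] I3 operands ready; I4 dispatched to FPMUL
[12] I4 operands ready
[14] I3 complete
[15] R5←I3
[16] I5 dispatched to FPADD
[17] I4 complete; I6 dispatched to ALU
[18] R6←I4
[19] I5 operands ready; I6 operands ready
[20] I6 complete
[21] R5←I6
[22] I5 complete
[23] R3←I5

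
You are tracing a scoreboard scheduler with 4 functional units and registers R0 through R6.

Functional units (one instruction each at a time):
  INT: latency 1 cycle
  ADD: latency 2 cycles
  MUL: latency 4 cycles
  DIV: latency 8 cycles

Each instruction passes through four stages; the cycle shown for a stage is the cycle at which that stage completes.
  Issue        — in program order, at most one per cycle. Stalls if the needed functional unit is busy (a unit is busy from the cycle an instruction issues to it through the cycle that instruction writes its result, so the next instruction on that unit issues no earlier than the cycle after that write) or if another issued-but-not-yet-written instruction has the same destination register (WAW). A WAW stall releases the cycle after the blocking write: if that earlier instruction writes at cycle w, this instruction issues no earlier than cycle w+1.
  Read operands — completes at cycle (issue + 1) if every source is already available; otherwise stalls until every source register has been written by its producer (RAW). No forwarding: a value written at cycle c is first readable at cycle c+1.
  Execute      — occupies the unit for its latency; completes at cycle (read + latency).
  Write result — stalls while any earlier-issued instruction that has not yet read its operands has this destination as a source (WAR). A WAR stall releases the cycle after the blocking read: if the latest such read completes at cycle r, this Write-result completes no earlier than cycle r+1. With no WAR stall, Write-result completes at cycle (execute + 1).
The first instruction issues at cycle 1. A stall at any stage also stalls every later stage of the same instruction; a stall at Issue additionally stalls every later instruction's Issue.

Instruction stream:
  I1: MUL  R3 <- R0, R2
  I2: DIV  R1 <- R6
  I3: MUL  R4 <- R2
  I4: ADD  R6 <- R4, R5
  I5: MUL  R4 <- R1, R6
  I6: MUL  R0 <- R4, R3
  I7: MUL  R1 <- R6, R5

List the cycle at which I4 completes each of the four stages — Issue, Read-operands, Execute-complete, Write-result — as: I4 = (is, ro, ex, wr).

I4 = (9, 15, 17, 18)

I1  is:1  ro:2  ex:6  wr:7
I2  is:2  ro:3  ex:11  wr:12
I3  is:8  ro:9  ex:13  wr:14  — struct: MUL busy until I1 writes@7
I4  is:9  ro:15  ex:17  wr:18  — RAW R4: wait I3 write@14
I5  is:15  ro:19  ex:23  wr:24  — struct: MUL busy until I3 writes@14, RAW R6: wait I4 write@18
I6  is:25  ro:26  ex:30  wr:31  — struct: MUL busy until I5 writes@24
I7  is:32  ro:33  ex:37  wr:38  — struct: MUL busy until I6 writes@31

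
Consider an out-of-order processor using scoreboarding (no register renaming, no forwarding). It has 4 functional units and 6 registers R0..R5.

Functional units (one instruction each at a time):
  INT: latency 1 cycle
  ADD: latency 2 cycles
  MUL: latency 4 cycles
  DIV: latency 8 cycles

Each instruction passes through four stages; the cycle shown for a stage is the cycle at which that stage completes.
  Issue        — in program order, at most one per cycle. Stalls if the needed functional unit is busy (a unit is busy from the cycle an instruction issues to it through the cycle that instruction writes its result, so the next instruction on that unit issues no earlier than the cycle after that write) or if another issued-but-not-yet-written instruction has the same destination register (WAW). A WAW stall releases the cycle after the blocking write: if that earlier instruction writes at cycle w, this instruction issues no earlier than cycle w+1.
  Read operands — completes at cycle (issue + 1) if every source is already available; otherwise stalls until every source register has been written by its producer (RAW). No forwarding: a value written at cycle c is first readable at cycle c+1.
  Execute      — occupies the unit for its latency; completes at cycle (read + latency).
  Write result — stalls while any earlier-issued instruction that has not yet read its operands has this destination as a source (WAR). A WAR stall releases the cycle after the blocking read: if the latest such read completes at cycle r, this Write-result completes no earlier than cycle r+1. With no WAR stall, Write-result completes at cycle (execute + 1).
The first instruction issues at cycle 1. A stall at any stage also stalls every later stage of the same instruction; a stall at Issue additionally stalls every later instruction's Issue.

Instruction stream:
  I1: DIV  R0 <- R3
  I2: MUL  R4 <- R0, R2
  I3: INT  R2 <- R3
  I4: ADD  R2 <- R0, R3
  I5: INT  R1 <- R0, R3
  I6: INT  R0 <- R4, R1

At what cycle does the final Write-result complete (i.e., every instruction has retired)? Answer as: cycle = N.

cycle = 22

I1 -> (1, 2, 10, 11)
I2 -> (2, 12, 16, 17)  // RAW R0: wait I1 write@11
I3 -> (3, 4, 5, 13)  // WAR R2: wait I2 read@12
I4 -> (14, 15, 17, 18)  // WAW R2: wait I3 write@13
I5 -> (15, 16, 17, 18)
I6 -> (19, 20, 21, 22)  // struct: INT busy until I5 writes@18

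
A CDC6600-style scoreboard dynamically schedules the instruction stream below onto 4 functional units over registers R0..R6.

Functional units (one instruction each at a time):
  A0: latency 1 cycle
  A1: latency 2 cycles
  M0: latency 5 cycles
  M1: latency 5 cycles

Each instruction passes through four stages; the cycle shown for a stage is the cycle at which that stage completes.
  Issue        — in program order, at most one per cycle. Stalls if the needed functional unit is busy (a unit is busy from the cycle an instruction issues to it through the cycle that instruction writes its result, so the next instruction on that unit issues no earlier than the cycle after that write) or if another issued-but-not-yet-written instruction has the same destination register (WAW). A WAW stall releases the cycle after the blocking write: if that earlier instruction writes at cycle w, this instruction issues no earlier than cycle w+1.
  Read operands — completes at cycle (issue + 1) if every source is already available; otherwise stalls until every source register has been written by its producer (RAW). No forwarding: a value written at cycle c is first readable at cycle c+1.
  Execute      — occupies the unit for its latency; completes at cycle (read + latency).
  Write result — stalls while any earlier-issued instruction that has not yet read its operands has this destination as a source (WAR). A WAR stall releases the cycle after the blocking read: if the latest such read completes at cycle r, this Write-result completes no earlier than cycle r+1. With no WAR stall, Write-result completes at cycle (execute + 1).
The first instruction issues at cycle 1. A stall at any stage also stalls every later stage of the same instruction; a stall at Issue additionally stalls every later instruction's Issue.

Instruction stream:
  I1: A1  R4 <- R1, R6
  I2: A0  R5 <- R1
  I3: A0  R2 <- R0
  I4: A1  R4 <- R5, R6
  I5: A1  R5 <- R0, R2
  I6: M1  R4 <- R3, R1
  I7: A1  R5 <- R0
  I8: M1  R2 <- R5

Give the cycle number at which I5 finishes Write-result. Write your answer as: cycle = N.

cycle = 16

t=1  I1→A1
t=2  I1 RO · I2→A0
t=3  I2 RO
t=4  I1 EX · I2 EX
t=5  I1 WR R4 · I2 WR R5
t=6  I3→A0
t=7  I3 RO · I4→A1
t=8  I3 EX · I4 RO
t=9  I3 WR R2
t=10  I4 EX
t=11  I4 WR R4
t=12  I5→A1
t=13  I5 RO · I6→M1
t=14  I6 RO
t=15  I5 EX
t=16  I5 WR R5
t=17  I7→A1
t=18  I7 RO
t=19  I6 EX
t=20  I6 WR R4 · I7 EX
t=21  I7 WR R5 · I8→M1
t=22  I8 RO
t=27  I8 EX
t=28  I8 WR R2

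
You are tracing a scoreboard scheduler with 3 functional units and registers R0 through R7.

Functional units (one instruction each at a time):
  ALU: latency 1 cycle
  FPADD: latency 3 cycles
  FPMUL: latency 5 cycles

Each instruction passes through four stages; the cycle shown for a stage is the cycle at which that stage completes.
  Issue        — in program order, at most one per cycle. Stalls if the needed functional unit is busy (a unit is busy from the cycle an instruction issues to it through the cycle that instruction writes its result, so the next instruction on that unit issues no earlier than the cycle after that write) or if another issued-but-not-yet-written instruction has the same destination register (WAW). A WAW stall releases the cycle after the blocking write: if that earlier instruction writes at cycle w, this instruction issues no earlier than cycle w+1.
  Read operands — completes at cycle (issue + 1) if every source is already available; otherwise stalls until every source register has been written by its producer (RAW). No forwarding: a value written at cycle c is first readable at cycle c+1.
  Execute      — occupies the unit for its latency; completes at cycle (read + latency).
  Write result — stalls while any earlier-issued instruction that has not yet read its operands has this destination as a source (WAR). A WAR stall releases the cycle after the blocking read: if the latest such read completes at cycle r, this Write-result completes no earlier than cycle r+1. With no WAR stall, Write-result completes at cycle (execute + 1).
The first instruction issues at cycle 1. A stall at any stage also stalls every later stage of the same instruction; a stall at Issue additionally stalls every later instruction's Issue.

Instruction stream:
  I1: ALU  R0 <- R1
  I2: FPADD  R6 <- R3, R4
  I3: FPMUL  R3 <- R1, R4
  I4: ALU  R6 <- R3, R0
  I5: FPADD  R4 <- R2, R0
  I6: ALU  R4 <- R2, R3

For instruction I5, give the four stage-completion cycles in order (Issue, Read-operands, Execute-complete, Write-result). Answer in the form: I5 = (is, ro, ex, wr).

I5 = (9, 10, 13, 14)

cycle 1: I1 issues→ALU
cycle 2: I1 reads, I2 issues→FPADD
cycle 3: I1 exec-done, I2 reads, I3 issues→FPMUL
cycle 4: I1 writes R0, I3 reads
cycle 6: I2 exec-done
cycle 7: I2 writes R6
cycle 8: I4 issues→ALU
cycle 9: I3 exec-done, I5 issues→FPADD
cycle 10: I3 writes R3, I5 reads
cycle 11: I4 reads
cycle 12: I4 exec-done
cycle 13: I4 writes R6, I5 exec-done
cycle 14: I5 writes R4
cycle 15: I6 issues→ALU
cycle 16: I6 reads
cycle 17: I6 exec-done
cycle 18: I6 writes R4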